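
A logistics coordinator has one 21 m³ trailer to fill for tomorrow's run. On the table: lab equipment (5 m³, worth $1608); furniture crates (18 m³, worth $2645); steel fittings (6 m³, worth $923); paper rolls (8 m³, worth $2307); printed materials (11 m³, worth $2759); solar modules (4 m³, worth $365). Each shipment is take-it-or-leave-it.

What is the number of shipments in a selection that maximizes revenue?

The maximum revenue within 21 m³ is 5066.
paper rolls + printed materials hits 5066 at 19 m³.
Any selection reaching 5066 contains exactly 2 shipments.

2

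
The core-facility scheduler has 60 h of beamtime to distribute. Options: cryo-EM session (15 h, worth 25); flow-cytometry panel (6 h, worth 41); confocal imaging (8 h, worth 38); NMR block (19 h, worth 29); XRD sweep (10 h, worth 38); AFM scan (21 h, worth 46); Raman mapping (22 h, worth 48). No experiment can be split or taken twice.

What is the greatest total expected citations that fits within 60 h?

By expected citations per h: flow-cytometry panel 6.83, confocal imaging 4.75, XRD sweep 3.80, AFM scan 2.19 lead.
The ratio ordering already packs tightly: cryo-EM session + flow-cytometry panel + confocal imaging + XRD sweep + AFM scan, 60 h, 188.
Nothing else within 60 h beats 188.

188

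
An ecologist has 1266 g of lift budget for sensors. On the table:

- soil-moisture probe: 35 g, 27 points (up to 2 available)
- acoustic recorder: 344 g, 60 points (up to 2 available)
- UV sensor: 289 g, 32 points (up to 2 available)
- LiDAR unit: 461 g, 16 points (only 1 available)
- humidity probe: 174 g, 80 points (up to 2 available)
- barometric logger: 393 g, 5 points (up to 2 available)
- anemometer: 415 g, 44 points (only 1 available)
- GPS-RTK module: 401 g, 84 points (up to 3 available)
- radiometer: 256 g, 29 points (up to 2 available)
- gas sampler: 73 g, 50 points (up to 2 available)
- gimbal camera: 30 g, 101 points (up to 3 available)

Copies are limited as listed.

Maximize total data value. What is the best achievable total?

A density-first pass picks 2×soil-moisture probe + 2×humidity probe + GPS-RTK module + 2×gas sampler + 3×gimbal camera — 701 at 1055 g.
Dropping GPS-RTK module frees 401 g; slotting in acoustic recorder + radiometer (600 g) lifts the total to 706 at 1254 g.

706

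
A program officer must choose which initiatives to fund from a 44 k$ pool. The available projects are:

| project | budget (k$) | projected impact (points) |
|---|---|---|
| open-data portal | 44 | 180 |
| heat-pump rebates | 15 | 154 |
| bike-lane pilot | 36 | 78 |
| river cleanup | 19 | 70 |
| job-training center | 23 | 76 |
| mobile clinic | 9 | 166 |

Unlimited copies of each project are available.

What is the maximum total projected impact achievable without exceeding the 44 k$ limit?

Best packing: 4×mobile clinic — 36 k$, 664 total.
That's the maximum — no swap from here does better than 664.

664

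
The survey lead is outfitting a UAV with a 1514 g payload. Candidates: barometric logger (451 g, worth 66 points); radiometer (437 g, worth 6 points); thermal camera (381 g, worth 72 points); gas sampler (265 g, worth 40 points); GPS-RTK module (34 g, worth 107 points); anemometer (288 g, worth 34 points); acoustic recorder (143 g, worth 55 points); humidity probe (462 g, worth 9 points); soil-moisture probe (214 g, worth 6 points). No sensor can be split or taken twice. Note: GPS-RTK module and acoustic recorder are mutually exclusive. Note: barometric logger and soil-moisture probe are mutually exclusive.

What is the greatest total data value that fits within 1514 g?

Taking barometric logger + thermal camera + gas sampler + GPS-RTK module + anemometer: 1419 g used, 319 in data value.
The spare 95 g is too small for any remaining sensor, and no feasible exchange beats 319.

319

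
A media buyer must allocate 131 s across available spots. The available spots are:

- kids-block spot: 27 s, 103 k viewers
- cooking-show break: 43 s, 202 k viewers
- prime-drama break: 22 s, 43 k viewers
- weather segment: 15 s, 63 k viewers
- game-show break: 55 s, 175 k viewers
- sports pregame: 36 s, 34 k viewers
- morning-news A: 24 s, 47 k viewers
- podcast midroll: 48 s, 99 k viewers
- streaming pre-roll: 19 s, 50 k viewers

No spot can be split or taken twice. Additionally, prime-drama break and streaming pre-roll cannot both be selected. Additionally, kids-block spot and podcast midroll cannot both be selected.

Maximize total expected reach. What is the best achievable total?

480

Filling by ratio: kids-block spot + cooking-show break + weather segment + morning-news A + streaming pre-roll for 465, with 3 s left unused.
The 58 s tied up in weather segment and morning-news A and streaming pre-roll is better spent on game-show break — total rises to 480 (125 s).
The closest alternative, kids-block spot + cooking-show break + weather segment + morning-news A + streaming pre-roll, reaches only 465.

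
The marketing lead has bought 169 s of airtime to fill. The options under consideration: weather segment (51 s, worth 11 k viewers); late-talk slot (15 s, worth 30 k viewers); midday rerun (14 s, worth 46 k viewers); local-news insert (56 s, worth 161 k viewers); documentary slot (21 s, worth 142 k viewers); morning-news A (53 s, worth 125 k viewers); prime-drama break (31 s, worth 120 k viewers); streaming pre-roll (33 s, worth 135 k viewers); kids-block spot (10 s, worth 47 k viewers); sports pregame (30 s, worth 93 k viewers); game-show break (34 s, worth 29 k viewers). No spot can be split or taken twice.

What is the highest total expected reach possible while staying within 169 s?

651

Greedy by ratio would take late-talk slot + midday rerun + documentary slot + prime-drama break + streaming pre-roll + kids-block spot + sports pregame: 154 s used, total 613.
Replace late-talk slot and sports pregame with local-news insert: the trade gains 38 net, giving 651 at 165 s.
Runner-up late-talk slot + local-news insert + documentary slot + prime-drama break + streaming pre-roll + kids-block spot tops out at 635.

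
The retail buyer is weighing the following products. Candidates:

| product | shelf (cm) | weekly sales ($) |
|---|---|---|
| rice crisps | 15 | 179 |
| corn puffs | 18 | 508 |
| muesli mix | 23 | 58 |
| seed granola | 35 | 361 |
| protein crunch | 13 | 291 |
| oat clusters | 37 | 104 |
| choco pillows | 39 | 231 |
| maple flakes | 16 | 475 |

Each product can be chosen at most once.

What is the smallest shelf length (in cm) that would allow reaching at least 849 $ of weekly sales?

34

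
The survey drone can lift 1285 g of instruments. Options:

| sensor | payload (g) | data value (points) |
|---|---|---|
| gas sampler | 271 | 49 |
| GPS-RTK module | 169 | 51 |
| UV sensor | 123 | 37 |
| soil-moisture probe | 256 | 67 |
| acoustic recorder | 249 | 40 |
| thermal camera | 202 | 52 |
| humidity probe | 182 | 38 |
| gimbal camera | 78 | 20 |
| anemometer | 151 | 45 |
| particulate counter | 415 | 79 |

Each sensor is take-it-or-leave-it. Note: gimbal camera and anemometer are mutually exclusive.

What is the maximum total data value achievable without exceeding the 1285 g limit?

314

By data value per g: GPS-RTK module 0.30, UV sensor 0.30, anemometer 0.30, soil-moisture probe 0.26 lead.
Taking gas sampler + GPS-RTK module + UV sensor + soil-moisture probe + thermal camera + humidity probe + gimbal camera: 1281 g used, 314 in data value.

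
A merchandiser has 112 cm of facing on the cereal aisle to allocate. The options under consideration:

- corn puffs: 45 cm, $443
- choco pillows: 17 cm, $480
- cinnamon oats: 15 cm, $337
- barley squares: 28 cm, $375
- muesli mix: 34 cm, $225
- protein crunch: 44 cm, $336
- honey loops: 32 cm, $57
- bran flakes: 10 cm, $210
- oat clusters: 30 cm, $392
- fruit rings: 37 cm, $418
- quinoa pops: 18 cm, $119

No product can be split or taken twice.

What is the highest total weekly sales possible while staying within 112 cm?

1837

The ratio heuristic lands on choco pillows + cinnamon oats + barley squares + bran flakes + oat clusters (1794) but leaves 12 cm idle.
The 28 cm tied up in barley squares is better spent on fruit rings — total rises to 1837 (109 cm).
An exhaustive check of the 2048 subsets confirms 1837.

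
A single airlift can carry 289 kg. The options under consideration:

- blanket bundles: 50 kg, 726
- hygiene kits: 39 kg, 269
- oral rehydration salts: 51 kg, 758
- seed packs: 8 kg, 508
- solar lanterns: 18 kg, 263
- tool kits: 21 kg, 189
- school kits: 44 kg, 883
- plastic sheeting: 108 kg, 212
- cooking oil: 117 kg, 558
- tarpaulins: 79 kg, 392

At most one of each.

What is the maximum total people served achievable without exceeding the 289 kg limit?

Ranking by ratio (people served/kg): seed packs 63.50, school kits 20.07, oral rehydration salts 14.86, solar lanterns 14.61.
Greedy by ratio would take blanket bundles + hygiene kits + oral rehydration salts + seed packs + solar lanterns + tool kits + school kits: 231 kg used, total 3596.
Replace tool kits with tarpaulins: the trade gains 203 net, giving 3799 at 289 kg.
Runner-up blanket bundles + oral rehydration salts + seed packs + solar lanterns + tool kits + school kits + tarpaulins tops out at 3719.

3799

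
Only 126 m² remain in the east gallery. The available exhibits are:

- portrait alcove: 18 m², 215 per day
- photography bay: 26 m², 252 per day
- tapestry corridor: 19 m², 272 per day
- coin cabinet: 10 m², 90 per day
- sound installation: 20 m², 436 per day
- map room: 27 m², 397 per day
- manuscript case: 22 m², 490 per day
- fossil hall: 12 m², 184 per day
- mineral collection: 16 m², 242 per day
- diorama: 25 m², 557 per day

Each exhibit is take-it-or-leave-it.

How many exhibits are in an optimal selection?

6

Optimal total is 2336.
For example tapestry corridor + sound installation + map room + manuscript case + fossil hall + diorama achieves it, using 125 m².
Every optimal selection uses 6 exhibits.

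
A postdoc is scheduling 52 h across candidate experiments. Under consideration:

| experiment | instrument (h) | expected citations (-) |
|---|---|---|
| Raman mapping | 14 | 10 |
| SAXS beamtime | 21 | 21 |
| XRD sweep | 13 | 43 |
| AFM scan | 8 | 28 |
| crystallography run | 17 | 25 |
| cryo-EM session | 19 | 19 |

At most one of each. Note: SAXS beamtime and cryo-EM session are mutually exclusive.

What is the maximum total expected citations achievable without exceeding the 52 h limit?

106

The ratio ordering already packs tightly: Raman mapping + XRD sweep + AFM scan + crystallography run, 52 h, 106.
Next best is XRD sweep + AFM scan + crystallography run at 96 (38 h) — short by 10.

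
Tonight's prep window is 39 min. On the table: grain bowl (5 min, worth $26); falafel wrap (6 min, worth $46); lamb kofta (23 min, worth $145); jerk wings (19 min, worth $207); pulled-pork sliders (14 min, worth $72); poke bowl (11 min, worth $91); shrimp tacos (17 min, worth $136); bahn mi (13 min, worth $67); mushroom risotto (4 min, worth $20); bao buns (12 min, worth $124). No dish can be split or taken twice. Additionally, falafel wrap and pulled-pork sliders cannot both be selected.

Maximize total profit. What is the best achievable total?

377

Ranking by ratio (profit/min): jerk wings 10.89, bao buns 10.33, poke bowl 8.27.
Falafel wrap + jerk wings + bao buns uses 37 of the 39 min and totals 377.
Runner-up grain bowl + jerk wings + bao buns tops out at 357.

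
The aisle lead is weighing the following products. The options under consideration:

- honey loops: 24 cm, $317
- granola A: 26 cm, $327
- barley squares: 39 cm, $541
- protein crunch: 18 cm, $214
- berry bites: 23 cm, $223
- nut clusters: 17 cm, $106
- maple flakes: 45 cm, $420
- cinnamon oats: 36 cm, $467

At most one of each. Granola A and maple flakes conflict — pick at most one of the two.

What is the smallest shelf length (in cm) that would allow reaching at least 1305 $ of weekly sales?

99

Need the lightest bundle worth ≥ 1305.
Taking honey loops + barley squares + cinnamon oats gives 1325 (≥ 1305) for 99 cm.
No combination under 99 cm hits 1305.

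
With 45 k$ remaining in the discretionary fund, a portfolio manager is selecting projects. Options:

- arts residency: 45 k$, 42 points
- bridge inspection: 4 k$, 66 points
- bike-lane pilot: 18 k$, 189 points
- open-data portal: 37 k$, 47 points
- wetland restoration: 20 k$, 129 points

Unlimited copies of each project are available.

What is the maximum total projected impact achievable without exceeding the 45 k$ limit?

Ranking by ratio (projected impact/k$): bridge inspection 16.50, bike-lane pilot 10.50, wetland restoration 6.45.
11×bridge inspection uses 44 of the 45 k$ and totals 726.

726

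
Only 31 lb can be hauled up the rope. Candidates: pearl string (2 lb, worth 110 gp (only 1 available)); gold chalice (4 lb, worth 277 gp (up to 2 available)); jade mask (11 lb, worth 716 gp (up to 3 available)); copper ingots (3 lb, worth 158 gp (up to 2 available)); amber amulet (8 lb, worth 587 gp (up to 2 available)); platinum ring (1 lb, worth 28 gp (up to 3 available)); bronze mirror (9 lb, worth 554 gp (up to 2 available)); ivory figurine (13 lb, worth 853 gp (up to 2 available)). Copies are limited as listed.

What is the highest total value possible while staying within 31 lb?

Ranking by ratio (value/lb): amber amulet 73.38, gold chalice 69.25, ivory figurine 65.62.
A density-first pass picks pearl string + 2×gold chalice + copper ingots + 2×amber amulet + 2×platinum ring — 2052 at 31 lb.
But gold chalice + jade mask + 2×amber amulet fits in 31 lb and reaches 2167.
Every other selection either busts 31 lb or exceeds an availability limit or fails to beat 2167.

2167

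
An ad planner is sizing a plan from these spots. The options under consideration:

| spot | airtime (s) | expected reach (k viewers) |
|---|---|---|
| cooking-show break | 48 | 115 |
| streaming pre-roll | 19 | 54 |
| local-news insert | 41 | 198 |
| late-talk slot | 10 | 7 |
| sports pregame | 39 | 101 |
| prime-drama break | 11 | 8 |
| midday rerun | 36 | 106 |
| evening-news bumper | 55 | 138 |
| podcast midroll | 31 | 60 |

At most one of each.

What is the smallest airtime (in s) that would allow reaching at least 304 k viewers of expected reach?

77

Look for the lowest-airtime combination reaching 304.
local-news insert + midday rerun reaches 304 using 77 s.
No combination under 77 s hits 304.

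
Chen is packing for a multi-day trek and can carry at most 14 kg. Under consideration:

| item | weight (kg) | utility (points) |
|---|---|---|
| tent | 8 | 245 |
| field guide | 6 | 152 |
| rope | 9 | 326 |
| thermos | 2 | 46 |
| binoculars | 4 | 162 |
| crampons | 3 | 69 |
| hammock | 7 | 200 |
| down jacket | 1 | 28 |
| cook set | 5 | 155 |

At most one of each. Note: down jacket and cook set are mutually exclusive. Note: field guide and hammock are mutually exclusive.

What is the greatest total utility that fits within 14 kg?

516

The ratio ordering already packs tightly: rope + binoculars + down jacket, 14 kg, 516.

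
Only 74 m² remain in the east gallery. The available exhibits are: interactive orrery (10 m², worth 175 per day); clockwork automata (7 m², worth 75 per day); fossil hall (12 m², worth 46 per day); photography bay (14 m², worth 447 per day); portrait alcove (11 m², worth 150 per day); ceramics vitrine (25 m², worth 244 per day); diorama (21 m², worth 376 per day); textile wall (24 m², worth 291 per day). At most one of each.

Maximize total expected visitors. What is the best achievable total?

Filling by ratio: interactive orrery + clockwork automata + photography bay + portrait alcove + diorama for 1223, with 11 m² left unused.
Replace clockwork automata and portrait alcove with textile wall: the trade gains 66 net, giving 1289 at 69 m².

1289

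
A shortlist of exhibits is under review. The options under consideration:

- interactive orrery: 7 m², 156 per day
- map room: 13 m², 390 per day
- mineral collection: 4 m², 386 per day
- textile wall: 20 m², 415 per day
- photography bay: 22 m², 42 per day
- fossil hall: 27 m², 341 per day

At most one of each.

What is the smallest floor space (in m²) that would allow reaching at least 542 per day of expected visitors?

11

Need the lightest bundle worth ≥ 542.
interactive orrery + mineral collection: 542 expected visitors at 11 m².
Below 11 m² the best achievable stays under 542.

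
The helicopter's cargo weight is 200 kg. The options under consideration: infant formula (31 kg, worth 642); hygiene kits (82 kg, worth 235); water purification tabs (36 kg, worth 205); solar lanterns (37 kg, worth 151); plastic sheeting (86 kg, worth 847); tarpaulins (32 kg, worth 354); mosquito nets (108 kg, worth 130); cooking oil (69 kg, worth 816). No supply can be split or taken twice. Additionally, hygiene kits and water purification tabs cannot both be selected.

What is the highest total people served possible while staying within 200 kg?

2305

Density check — infant formula 20.71, cooking oil 11.83, tarpaulins 11.06 are the best per kg.
The ratio heuristic lands on infant formula + water purification tabs + tarpaulins + cooking oil (2017) but leaves 32 kg idle.
Dropping water purification tabs and tarpaulins frees 68 kg; slotting in plastic sheeting (86 kg) lifts the total to 2305 at 186 kg.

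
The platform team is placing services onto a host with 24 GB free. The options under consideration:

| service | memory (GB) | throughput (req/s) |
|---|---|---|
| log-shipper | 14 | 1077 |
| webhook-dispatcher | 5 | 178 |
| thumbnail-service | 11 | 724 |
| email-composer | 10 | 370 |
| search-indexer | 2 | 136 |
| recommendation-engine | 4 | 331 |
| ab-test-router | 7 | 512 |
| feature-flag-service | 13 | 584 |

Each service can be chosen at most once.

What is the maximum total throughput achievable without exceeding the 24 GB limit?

1725

Density check — recommendation-engine 82.75, log-shipper 76.93, ab-test-router 73.14 are the best per GB.
The ratio heuristic lands on log-shipper + search-indexer + recommendation-engine (1544) but leaves 4 GB idle.
Dropping recommendation-engine frees 4 GB; slotting in ab-test-router (7 GB) lifts the total to 1725 at 23 GB.
No other feasible combination exceeds 1725.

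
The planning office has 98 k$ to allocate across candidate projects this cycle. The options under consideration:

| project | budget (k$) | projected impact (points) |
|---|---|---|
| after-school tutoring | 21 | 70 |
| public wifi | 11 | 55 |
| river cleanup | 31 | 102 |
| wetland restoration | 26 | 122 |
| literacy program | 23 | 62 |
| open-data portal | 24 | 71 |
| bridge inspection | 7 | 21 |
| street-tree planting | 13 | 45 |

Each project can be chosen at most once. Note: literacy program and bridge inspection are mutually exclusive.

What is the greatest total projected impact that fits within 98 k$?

Filling by ratio: after-school tutoring + public wifi + wetland restoration + bridge inspection + street-tree planting for 313, with 20 k$ left unused.
Replace street-tree planting with river cleanup: the trade gains 57 net, giving 370 at 96 k$.
Nothing else feasible within 98 k$ beats 370.

370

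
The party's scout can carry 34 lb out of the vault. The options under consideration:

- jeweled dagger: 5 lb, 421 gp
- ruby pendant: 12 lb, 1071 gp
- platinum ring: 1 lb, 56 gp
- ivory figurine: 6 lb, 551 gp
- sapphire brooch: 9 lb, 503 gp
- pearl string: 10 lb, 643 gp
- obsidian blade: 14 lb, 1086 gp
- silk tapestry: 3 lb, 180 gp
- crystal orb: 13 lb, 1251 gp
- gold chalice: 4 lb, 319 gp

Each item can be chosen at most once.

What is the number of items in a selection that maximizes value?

4

Optimal total is 3062.
jeweled dagger + ruby pendant + crystal orb + gold chalice hits 3062 at 34 lb.
Any selection reaching 3062 contains exactly 4 items.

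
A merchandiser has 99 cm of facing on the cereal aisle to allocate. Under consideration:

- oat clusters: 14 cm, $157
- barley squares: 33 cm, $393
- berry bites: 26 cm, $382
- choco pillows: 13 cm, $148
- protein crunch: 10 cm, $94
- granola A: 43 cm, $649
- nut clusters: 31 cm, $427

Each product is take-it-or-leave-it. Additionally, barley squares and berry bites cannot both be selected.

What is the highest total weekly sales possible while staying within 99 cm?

The ratio ordering already packs tightly: oat clusters + berry bites + choco pillows + granola A, 96 cm, 1336.
Next best is oat clusters + protein crunch + granola A + nut clusters at 1327 (98 cm) — short by 9.

1336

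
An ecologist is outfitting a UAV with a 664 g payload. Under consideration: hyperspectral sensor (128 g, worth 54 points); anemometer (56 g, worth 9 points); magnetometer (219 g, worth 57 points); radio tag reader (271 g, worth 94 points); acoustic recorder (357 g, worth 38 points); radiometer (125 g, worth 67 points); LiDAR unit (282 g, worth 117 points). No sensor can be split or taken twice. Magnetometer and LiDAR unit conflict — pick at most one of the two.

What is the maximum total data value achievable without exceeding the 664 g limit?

247

Best packing: hyperspectral sensor + anemometer + radiometer + LiDAR unit — 591 g, 247 total.
Next best is hyperspectral sensor + radiometer + LiDAR unit at 238 (535 g) — short by 9.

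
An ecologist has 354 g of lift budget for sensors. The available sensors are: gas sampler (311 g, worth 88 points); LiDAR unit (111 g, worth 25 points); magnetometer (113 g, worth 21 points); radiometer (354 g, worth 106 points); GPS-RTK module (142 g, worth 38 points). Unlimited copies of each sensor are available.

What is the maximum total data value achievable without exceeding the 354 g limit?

106

The ratio ordering already packs tightly: radiometer, 354 g, 106.
No other feasible combination exceeds 106.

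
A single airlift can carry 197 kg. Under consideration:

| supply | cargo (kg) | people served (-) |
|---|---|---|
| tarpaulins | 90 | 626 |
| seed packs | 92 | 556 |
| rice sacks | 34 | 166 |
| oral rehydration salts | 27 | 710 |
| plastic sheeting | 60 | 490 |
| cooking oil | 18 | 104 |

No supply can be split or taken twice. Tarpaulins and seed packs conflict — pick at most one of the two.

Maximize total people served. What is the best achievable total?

1930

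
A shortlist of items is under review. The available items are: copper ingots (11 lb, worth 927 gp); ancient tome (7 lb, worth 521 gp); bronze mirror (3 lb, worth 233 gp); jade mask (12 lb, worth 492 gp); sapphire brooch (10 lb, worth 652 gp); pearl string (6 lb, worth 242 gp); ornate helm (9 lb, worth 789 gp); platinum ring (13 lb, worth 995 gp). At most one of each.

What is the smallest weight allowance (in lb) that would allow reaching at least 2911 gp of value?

36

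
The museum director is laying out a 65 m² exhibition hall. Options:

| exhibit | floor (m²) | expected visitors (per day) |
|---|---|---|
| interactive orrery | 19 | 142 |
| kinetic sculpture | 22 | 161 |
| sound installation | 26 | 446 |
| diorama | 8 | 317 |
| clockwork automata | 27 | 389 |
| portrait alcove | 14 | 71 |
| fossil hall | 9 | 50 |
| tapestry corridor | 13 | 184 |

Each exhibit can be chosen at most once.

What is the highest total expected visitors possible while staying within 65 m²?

1152

Best packing: sound installation + diorama + clockwork automata — 61 m², 1152 total.
Next best is sound installation + diorama + portrait alcove + tapestry corridor at 1018 (61 m²) — short by 134.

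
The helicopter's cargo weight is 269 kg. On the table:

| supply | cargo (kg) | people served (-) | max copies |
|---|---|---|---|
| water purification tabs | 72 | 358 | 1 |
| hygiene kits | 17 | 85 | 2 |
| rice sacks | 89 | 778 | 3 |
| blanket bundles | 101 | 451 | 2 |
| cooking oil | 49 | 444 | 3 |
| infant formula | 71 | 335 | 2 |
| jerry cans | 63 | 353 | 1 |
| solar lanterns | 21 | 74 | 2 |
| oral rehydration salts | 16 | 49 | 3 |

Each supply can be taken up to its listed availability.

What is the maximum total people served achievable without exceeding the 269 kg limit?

2334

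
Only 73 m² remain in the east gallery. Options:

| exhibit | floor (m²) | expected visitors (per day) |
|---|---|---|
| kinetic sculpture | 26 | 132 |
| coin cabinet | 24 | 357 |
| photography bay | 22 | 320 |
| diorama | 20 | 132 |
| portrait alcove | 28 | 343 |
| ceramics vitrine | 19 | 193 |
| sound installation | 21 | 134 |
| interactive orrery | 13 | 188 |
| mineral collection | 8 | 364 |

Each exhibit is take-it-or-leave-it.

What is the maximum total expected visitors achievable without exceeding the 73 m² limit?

1252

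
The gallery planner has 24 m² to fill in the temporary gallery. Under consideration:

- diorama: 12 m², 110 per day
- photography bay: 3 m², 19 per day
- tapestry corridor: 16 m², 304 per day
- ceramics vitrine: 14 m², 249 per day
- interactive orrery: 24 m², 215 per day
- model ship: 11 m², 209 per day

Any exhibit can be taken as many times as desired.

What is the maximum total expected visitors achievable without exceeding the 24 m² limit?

418

Greedy by ratio would take 2×photography bay + tapestry corridor: 22 m² used, total 342.
The 22 m² tied up in 2×photography bay and tapestry corridor is better spent on 2×model ship — total rises to 418 (22 m²).
No other feasible combination exceeds 418.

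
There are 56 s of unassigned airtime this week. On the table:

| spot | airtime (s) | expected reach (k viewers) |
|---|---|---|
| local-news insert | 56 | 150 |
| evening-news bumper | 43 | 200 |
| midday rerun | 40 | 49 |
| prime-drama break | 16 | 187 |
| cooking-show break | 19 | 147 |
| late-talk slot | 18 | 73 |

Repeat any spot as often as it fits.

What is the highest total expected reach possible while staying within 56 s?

Density check — prime-drama break 11.69, cooking-show break 7.74, evening-news bumper 4.65, late-talk slot 4.06 are the best per s.
Taking 3×prime-drama break: 48 s used, 561 in expected reach.

561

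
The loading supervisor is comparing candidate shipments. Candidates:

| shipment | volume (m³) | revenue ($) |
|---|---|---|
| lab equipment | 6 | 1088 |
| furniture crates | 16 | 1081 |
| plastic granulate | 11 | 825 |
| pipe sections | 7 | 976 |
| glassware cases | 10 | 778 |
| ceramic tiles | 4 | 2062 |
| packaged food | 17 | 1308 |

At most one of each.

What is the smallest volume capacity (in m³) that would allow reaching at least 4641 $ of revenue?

Look for the lowest-volume combination reaching 4641.
lab equipment + pipe sections + glassware cases + ceramic tiles: 4904 revenue at 27 m³.
No combination under 27 m³ hits 4641.

27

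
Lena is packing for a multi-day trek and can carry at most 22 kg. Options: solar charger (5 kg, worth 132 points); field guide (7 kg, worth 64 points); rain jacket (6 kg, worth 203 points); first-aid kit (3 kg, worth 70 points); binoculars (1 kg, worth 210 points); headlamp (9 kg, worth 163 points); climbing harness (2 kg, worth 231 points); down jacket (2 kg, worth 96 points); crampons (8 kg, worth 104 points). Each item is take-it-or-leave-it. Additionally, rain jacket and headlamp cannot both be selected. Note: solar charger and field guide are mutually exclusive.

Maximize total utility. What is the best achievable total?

942

By utility per kg: binoculars 210.00, climbing harness 115.50, down jacket 48.00, rain jacket 33.83 lead.
Solar charger + rain jacket + first-aid kit + binoculars + climbing harness + down jacket uses 19 of the 22 kg and totals 942.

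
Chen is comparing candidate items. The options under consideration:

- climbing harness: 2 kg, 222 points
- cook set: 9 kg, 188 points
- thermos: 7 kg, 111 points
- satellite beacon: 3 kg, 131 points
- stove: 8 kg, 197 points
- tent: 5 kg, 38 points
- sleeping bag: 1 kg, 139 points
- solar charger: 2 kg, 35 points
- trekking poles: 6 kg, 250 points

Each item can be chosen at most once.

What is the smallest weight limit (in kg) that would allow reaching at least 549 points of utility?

Look for the lowest-weight combination reaching 549.
climbing harness + sleeping bag + trekking poles reaches 611 using 9 kg.
Below 9 kg the best achievable stays under 549.

9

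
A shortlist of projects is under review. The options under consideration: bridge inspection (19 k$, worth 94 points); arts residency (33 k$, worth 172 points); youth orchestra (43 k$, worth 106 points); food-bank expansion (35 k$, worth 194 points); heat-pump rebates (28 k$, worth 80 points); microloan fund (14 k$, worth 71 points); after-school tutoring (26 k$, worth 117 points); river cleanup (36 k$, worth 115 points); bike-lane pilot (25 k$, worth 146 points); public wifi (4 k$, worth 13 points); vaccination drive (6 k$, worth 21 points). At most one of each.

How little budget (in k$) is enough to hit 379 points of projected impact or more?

72

Look for the lowest-budget combination reaching 379.
arts residency + microloan fund + bike-lane pilot: 389 projected impact at 72 k$.
Below 72 k$ the best achievable stays under 379.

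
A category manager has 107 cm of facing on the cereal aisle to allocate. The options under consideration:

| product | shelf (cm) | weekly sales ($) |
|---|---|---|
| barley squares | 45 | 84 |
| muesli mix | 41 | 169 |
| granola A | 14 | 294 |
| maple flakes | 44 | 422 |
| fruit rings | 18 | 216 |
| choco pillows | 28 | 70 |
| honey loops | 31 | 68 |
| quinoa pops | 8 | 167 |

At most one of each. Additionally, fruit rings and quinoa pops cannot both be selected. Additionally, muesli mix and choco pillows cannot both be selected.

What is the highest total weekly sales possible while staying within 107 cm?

Ranking by ratio (weekly sales/cm): granola A 21.00, quinoa pops 20.88, fruit rings 12.00, maple flakes 9.59.
Taking muesli mix + granola A + maple flakes + quinoa pops: 107 cm used, 1052 in weekly sales.
Every other selection either busts 107 cm or breaks a pairing rule or fails to beat 1052.

1052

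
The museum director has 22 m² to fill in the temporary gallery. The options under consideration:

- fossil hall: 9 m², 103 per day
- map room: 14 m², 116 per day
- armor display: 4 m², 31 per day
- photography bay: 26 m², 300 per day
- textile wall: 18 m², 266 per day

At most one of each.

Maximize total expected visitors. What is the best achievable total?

297

Best packing: armor display + textile wall — 22 m², 297 total.
The closest alternative, textile wall, reaches only 266.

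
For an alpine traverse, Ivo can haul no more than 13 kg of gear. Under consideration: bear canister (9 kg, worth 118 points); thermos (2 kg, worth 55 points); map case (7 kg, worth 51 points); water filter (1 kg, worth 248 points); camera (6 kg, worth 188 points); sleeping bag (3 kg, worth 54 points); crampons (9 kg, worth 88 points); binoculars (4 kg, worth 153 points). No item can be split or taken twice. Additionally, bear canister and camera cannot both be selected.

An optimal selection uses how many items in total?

4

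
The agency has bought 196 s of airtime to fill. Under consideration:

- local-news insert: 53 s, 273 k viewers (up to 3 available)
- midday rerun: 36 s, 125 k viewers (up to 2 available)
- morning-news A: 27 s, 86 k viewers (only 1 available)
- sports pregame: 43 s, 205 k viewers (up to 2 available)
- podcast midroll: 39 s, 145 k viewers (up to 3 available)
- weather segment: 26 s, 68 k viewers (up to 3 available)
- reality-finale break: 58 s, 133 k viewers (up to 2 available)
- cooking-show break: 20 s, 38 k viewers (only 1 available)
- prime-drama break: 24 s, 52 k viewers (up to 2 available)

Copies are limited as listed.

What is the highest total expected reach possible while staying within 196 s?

956

A density-first pass picks 3×local-news insert + midday rerun — 944 at 195 s.
The 89 s tied up in local-news insert and midday rerun is better spent on 2×sports pregame — total rises to 956 (192 s).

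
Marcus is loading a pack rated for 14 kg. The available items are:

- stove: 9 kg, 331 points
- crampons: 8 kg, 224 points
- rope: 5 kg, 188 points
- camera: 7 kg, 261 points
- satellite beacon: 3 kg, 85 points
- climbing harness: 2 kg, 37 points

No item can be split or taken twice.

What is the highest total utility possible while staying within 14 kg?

519

Taking the top-ratio items first gives rope + camera + climbing harness for 486 (14 kg).
Replace camera and climbing harness with stove: the trade gains 33 net, giving 519 at 14 kg.
Nothing else within 14 kg beats 519.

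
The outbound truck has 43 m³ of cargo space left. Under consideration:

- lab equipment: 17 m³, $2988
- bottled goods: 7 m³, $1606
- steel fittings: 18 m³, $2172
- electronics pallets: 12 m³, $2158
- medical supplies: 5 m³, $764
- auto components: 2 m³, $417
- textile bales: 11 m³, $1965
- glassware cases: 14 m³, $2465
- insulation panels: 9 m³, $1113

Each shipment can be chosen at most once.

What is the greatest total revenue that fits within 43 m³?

7933

A density-first pass picks bottled goods + electronics pallets + medical supplies + auto components + textile bales — 6910 at 37 m³.
Dropping textile bales frees 11 m³; slotting in lab equipment (17 m³) lifts the total to 7933 at 43 m³.
Runner-up lab equipment + bottled goods + medical supplies + glassware cases tops out at 7823.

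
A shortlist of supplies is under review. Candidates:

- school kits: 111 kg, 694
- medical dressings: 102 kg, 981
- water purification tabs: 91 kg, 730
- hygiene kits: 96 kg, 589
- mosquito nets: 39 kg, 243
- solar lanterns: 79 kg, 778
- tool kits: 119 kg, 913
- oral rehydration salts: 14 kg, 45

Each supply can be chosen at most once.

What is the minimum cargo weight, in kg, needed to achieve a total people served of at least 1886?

Need the lightest bundle worth ≥ 1886.
Taking medical dressings + mosquito nets + solar lanterns gives 2002 (≥ 1886) for 220 kg.
Below 220 kg the best achievable stays under 1886.

220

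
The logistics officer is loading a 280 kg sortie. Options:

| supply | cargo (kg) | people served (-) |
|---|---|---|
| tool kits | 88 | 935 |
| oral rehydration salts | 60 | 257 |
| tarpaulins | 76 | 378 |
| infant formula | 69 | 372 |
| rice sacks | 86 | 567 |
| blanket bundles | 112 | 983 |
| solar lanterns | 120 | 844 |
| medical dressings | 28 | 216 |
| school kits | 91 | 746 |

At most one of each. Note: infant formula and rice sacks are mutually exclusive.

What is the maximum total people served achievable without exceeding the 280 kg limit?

A density-first pass picks tool kits + blanket bundles + medical dressings — 2134 at 228 kg.
Dropping medical dressings frees 28 kg; slotting in tarpaulins (76 kg) lifts the total to 2296 at 276 kg.
Nothing else feasible within 280 kg beats 2296.

2296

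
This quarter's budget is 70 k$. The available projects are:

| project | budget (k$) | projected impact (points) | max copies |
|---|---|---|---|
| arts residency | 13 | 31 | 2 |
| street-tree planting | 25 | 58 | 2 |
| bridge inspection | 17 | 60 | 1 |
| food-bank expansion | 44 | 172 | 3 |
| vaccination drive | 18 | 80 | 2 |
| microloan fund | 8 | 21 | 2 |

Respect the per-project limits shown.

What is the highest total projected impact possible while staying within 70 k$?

Ranking by ratio (projected impact/k$): vaccination drive 4.44, food-bank expansion 3.91, bridge inspection 3.53.
A density-first pass picks bridge inspection + 2×vaccination drive + 2×microloan fund — 262 at 69 k$.
Replace bridge inspection and vaccination drive and microloan fund with food-bank expansion: the trade gains 11 net, giving 273 at 70 k$.

273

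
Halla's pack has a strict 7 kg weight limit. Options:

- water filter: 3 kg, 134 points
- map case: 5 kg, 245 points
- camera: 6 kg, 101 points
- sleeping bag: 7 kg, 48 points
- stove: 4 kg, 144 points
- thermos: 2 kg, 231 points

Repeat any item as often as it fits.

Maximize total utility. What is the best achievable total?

By utility per kg: thermos 115.50, map case 49.00, water filter 44.67 lead.
3×thermos uses 6 of the 7 kg and totals 693.
No other feasible combination exceeds 693.

693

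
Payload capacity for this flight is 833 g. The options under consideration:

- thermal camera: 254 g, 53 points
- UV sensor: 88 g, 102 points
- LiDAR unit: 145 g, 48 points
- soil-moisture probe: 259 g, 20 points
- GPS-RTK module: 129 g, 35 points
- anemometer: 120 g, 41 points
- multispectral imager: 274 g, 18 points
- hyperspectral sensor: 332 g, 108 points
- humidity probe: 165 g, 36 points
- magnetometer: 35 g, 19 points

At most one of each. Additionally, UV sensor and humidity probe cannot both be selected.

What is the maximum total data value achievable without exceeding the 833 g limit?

334

The ratio heuristic lands on UV sensor + LiDAR unit + anemometer + hyperspectral sensor + magnetometer (318) but leaves 113 g idle.
The 35 g tied up in magnetometer is better spent on GPS-RTK module — total rises to 334 (814 g).
That's the maximum — no feasible swap from here does better than 334.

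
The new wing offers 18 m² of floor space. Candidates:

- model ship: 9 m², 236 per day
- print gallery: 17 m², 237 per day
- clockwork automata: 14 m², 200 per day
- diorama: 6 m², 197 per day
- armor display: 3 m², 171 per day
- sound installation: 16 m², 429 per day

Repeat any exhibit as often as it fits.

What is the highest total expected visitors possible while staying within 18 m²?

Best packing: 6×armor display — 18 m², 1026 total.

1026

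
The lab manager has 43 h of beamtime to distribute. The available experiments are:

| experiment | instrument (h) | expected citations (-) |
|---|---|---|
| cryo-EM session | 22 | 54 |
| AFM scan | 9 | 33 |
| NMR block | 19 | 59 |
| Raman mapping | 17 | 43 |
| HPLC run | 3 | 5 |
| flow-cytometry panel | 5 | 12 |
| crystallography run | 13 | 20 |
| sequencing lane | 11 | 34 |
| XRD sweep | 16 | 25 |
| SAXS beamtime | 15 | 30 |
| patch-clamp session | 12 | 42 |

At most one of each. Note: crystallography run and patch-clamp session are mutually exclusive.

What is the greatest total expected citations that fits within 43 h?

By expected citations per h: AFM scan 3.67, patch-clamp session 3.50, NMR block 3.11, sequencing lane 3.09 lead.
The ratio ordering already packs tightly: AFM scan + NMR block + HPLC run + patch-clamp session, 43 h, 139.
Nothing else feasible within 43 h beats 139.

139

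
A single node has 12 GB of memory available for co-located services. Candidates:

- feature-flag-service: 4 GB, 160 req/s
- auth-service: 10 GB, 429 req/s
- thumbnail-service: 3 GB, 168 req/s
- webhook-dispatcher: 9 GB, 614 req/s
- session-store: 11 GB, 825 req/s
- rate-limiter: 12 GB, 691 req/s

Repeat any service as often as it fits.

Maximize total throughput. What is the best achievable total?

The ratio ordering already packs tightly: session-store, 11 GB, 825.
The spare 1 GB is too small for any remaining service, and no exchange beats 825.

825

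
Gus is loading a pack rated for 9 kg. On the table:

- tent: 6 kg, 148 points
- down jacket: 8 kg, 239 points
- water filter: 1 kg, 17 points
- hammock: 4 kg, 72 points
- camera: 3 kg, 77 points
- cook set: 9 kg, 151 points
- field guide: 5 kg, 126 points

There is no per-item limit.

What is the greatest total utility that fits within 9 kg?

Density check — down jacket 29.88, camera 25.67, field guide 25.20 are the best per kg.
Best packing: down jacket + water filter — 9 kg, 256 total.
Every other selection either busts 9 kg or fails to beat 256.

256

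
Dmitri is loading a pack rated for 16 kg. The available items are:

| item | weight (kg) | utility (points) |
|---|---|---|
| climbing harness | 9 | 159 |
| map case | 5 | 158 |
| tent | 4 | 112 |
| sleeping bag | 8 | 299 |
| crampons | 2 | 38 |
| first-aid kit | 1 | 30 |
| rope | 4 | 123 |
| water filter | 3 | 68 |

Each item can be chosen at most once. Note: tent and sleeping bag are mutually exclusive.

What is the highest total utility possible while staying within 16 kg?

525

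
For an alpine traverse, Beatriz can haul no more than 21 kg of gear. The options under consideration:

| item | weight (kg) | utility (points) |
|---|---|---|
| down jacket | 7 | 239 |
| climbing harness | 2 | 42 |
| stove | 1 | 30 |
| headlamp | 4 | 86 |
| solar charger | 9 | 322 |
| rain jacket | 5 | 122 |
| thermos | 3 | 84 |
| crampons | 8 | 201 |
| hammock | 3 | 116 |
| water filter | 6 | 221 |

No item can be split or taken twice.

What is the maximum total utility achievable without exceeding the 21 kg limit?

743

Taking the top-ratio items first gives climbing harness + stove + solar charger + hammock + water filter for 731 (21 kg).
Replace climbing harness and stove with thermos: the trade gains 12 net, giving 743 at 21 kg.
Next best is climbing harness + stove + solar charger + hammock + water filter at 731 (21 kg) — short by 12.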